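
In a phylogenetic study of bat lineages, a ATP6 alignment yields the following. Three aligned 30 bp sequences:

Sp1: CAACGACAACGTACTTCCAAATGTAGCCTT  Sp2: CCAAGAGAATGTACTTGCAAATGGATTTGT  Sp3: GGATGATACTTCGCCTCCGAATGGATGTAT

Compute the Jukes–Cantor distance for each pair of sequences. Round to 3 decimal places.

d(Sp1,Sp2) = 0.441, d(Sp1,Sp3) = 0.931, d(Sp2,Sp3) = 0.647

Sp1–Sp2: 10/30 sites differ → p ≈ 0.333333, d = −0.75 ln(1 − 0.444444) = 0.440839 ≈ 0.441.
Sp1–Sp3: 16/30 sites differ → p ≈ 0.533333, d = −0.75 ln(1 − 0.711111) = 0.931285 ≈ 0.931.
Sp2–Sp3: 13/30 sites differ → p ≈ 0.433333, d = −0.75 ln(1 − 0.577777) = 0.646666 ≈ 0.647.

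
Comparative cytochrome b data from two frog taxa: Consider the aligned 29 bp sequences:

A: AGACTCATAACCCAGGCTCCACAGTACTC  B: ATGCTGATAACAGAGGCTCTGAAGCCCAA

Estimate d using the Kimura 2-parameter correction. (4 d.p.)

Of 29 sites, 4 differences are transitions and 8 are transversions, so P = 4/29 ≈ 0.137931 and Q = 8/29 ≈ 0.275862.
Under the Kimura two-parameter model, d = −½ ln(1 − 2P − Q) − ¼ ln(1 − 2Q).
1 − 2P − Q = 0.448276, giving −½ ln(0.448276) = 0.401173.
1 − 2Q = 0.448276, giving −¼ ln(0.448276) = 0.200587.
d = 0.401173 + 0.200587 = 0.601760.

0.6018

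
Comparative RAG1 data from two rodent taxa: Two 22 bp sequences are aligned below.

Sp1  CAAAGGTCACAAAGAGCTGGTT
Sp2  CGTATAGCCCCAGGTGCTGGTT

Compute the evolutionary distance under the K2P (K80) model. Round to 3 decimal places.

0.591

Of 22 sites, 3 differences are transitions and 6 are transversions, so P = 3/22 ≈ 0.136364 and Q = 6/22 ≈ 0.272727.
Under the Kimura two-parameter model, d = −½ ln(1 − 2P − Q) − ¼ ln(1 − 2Q).
1 − 2P − Q = 0.454545, giving −½ ln(0.454545) = 0.394229.
1 − 2Q = 0.454546, giving −¼ ln(0.454546) = 0.197114.
d = 0.394229 + 0.197114 = 0.591343.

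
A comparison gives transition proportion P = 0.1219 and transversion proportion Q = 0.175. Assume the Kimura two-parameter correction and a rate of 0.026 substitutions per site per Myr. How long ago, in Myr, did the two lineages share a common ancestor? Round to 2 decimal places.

7.29

Under the Kimura two-parameter model, d = −½ ln(1 − 2P − Q) − ¼ ln(1 − 2Q).
1 − 2P − Q = 0.5812, giving −½ ln(0.5812) = 0.271330.
1 − 2Q = 0.65, giving −¼ ln(0.65) = 0.107696.
d = 0.271330 + 0.107696 = 0.379026.
Under a molecular clock d = 2μt, so t = d/(2μ) = 0.379026 / (2 × 0.026) = 7.29 Myr.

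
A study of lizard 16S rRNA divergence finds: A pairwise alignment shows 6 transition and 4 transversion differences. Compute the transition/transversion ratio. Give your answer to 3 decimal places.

1.500

R = 6/4 = 1.500.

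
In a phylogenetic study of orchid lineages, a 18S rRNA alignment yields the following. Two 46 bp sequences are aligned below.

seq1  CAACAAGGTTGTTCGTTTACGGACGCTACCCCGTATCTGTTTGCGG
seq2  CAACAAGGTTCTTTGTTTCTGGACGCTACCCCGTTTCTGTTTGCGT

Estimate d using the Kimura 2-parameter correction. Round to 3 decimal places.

0.143

Of 46 sites, 2 differences are transitions and 4 are transversions, so P = 2/46 ≈ 0.043478 and Q = 4/46 ≈ 0.086957.
Under the Kimura two-parameter model, d = −½ ln(1 − 2P − Q) − ¼ ln(1 − 2Q).
1 − 2P − Q = 0.826087, giving −½ ln(0.826087) = 0.095528.
1 − 2Q = 0.826086, giving −¼ ln(0.826086) = 0.047764.
d = 0.095528 + 0.047764 = 0.143292.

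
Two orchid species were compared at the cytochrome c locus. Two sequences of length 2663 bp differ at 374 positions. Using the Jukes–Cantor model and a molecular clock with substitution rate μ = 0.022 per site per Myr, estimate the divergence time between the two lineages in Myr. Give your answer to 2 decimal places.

3.53

p = 374/2663 ≈ 0.140443.
d = −(3/4) ln(1 − 4p/3) = −0.75 ln(1 − 0.187257) = −0.75 ln(0.812743)
  = −0.75 × (-0.207340) = 0.155505 substitutions/site.
Under a molecular clock d = 2μt, so t = d/(2μ) = 0.155505 / (2 × 0.022) = 3.53 Myr.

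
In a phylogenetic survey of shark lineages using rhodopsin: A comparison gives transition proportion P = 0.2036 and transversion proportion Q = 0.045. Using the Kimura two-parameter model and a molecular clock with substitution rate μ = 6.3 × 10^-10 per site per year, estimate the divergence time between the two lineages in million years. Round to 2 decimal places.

Under the Kimura two-parameter model, d = −½ ln(1 − 2P − Q) − ¼ ln(1 − 2Q).
1 − 2P − Q = 0.5478, giving −½ ln(0.5478) = 0.300923.
1 − 2Q = 0.91, giving −¼ ln(0.91) = 0.023578.
d = 0.300923 + 0.023578 = 0.324501.
Under a molecular clock d = 2μt, so t = d/(2μ) = 0.324501 / (2 × 6.3 × 10^-10) = 257.54 million years.

257.54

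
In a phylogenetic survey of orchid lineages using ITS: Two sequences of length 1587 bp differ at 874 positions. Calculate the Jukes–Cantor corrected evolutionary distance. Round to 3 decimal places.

0.994

p = 874/1587 ≈ 0.550725.
d = −(3/4) ln(1 − 4p/3) = −0.75 ln(1 − 0.7343) = −0.75 ln(0.2657)
  = −0.75 × (-1.325387) = 0.994040 substitutions/site.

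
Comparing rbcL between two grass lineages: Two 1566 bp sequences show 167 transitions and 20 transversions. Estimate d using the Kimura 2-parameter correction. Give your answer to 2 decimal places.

P = 167/1566 ≈ 0.106641 and Q = 20/1566 ≈ 0.012771.
Under the Kimura two-parameter model, d = −½ ln(1 − 2P − Q) − ¼ ln(1 − 2Q).
1 − 2P − Q = 0.773947, giving −½ ln(0.773947) = 0.128126.
1 − 2Q = 0.974458, giving −¼ ln(0.974458) = 0.006468.
d = 0.128126 + 0.006468 = 0.134594.

0.13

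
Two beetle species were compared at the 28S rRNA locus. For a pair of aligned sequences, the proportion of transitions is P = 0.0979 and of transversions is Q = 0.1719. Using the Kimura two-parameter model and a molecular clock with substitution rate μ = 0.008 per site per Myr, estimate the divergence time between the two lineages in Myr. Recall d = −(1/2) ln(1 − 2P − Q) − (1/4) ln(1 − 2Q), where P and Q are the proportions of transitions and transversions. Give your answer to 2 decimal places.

Under the Kimura two-parameter model, d = −½ ln(1 − 2P − Q) − ¼ ln(1 − 2Q).
1 − 2P − Q = 0.6323, giving −½ ln(0.6323) = 0.229196.
1 − 2Q = 0.6562, giving −¼ ln(0.6562) = 0.105322.
d = 0.229196 + 0.105322 = 0.334518.
Under a molecular clock d = 2μt, so t = d/(2μ) = 0.334518 / (2 × 0.008) = 20.91 Myr.

20.91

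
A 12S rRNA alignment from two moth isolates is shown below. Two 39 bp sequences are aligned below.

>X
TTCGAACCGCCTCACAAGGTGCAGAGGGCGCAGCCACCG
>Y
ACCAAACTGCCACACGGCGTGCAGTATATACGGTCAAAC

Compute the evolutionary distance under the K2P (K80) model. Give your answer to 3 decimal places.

0.865

Of 39 sites, 11 differences are transitions and 8 are transversions, so P = 11/39 ≈ 0.282051 and Q = 8/39 ≈ 0.205128.
Under the Kimura two-parameter model, d = −½ ln(1 − 2P − Q) − ¼ ln(1 − 2Q).
1 − 2P − Q = 0.23077, giving −½ ln(0.23077) = 0.733167.
1 − 2Q = 0.589744, giving −¼ ln(0.589744) = 0.132017.
d = 0.733167 + 0.132017 = 0.865184.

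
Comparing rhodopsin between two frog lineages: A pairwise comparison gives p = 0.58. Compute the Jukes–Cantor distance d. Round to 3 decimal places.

1.113

d = −(3/4) ln(1 − 4p/3) = −0.75 ln(1 − 0.773333) = −0.75 ln(0.226667)
  = −0.75 × (-1.484273) = 1.113205 substitutions/site.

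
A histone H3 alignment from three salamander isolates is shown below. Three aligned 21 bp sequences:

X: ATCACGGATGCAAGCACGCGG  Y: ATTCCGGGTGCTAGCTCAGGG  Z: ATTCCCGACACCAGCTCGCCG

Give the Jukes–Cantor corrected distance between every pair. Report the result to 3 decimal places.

X–Y: 7/21 sites differ → p ≈ 0.333333, d = −0.75 ln(1 − 0.444444) = 0.440839 ≈ 0.441.
X–Z: 8/21 sites differ → p ≈ 0.380952, d = −0.75 ln(1 − 0.507936) = 0.531860 ≈ 0.532.
Y–Z: 8/21 sites differ → p ≈ 0.380952, d = −0.75 ln(1 − 0.507936) = 0.531860 ≈ 0.532.

d(X,Y) = 0.441, d(X,Z) = 0.532, d(Y,Z) = 0.532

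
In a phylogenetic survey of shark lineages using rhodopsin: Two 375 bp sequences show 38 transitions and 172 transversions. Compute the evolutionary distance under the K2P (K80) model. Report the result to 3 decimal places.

1.165

P = 38/375 ≈ 0.101333 and Q = 172/375 ≈ 0.458667.
Under the Kimura two-parameter model, d = −½ ln(1 − 2P − Q) − ¼ ln(1 − 2Q).
1 − 2P − Q = 0.338667, giving −½ ln(0.338667) = 0.541369.
1 − 2Q = 0.082666, giving −¼ ln(0.082666) = 0.623237.
d = 0.541369 + 0.623237 = 1.164606.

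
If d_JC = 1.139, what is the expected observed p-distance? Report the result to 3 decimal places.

0.586

p = (3/4)(1 − e^(−4d/3)) = 0.75 × (1 − e^(-1.518667)) = 0.75 × (1 − 0.219004) = 0.585747.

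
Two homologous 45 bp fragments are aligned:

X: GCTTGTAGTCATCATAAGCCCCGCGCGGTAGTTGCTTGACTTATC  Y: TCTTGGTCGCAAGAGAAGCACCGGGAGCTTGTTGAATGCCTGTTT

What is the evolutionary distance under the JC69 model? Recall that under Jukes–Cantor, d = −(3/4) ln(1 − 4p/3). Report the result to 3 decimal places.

The sequences differ at 19 of 45 sites, so p = 19/45 ≈ 0.422222.
d = −(3/4) ln(1 − 4p/3) = −0.75 ln(1 − 0.562963) = −0.75 ln(0.437037)
  = −0.75 × (-0.827737) = 0.620803 substitutions/site.

0.621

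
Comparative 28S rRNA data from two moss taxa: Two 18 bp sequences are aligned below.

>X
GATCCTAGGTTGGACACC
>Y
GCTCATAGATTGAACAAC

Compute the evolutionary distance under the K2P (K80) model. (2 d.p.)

0.35

Of 18 sites, 2 differences are transitions and 3 are transversions, so P = 2/18 ≈ 0.111111 and Q = 3/18 ≈ 0.166667.
Under the Kimura two-parameter model, d = −½ ln(1 − 2P − Q) − ¼ ln(1 − 2Q).
1 − 2P − Q = 0.611111, giving −½ ln(0.611111) = 0.246238.
1 − 2Q = 0.666666, giving −¼ ln(0.666666) = 0.101367.
d = 0.246238 + 0.101367 = 0.347605.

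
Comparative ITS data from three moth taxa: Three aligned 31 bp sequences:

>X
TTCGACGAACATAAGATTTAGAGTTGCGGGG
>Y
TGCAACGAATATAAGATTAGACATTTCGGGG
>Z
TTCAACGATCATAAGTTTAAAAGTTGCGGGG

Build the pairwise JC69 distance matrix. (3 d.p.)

X–Y: 9/31 sites differ → p ≈ 0.290323, d = −0.75 ln(1 − 0.387097) = 0.367161 ≈ 0.367.
X–Z: 5/31 sites differ → p ≈ 0.16129, d = −0.75 ln(1 − 0.215053) = 0.181604 ≈ 0.182.
Y–Z: 8/31 sites differ → p ≈ 0.258065, d = −0.75 ln(1 − 0.344087) = 0.316295 ≈ 0.316.

d(X,Y) = 0.367, d(X,Z) = 0.182, d(Y,Z) = 0.316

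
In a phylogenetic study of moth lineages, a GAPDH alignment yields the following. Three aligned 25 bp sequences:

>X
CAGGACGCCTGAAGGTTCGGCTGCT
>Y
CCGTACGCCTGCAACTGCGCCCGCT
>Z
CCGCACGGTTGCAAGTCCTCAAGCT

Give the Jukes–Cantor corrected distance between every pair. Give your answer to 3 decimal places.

X–Y: 8/25 sites differ → p = 0.32, d = −0.75 ln(1 − 0.426667) = 0.417216 ≈ 0.417.
X–Z: 11/25 sites differ → p = 0.44, d = −0.75 ln(1 − 0.586667) = 0.662626 ≈ 0.663.
Y–Z: 8/25 sites differ → p = 0.32, d = −0.75 ln(1 − 0.426667) = 0.417216 ≈ 0.417.

d(X,Y) = 0.417, d(X,Z) = 0.663, d(Y,Z) = 0.417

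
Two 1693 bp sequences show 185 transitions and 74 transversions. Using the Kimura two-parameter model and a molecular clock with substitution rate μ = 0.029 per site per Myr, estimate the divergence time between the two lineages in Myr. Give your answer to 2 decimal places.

P = 185/1693 ≈ 0.109273 and Q = 74/1693 ≈ 0.043709.
Under the Kimura two-parameter model, d = −½ ln(1 − 2P − Q) − ¼ ln(1 − 2Q).
1 − 2P − Q = 0.737745, giving −½ ln(0.737745) = 0.152079.
1 − 2Q = 0.912582, giving −¼ ln(0.912582) = 0.022869.
d = 0.152079 + 0.022869 = 0.174948.
Under a molecular clock d = 2μt, so t = d/(2μ) = 0.174948 / (2 × 0.029) = 3.02 Myr.

3.02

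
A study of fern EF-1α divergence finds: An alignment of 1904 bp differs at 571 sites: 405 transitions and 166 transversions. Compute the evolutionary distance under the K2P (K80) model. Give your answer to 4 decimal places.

P = 405/1904 ≈ 0.21271 and Q = 166/1904 ≈ 0.087185.
Under the Kimura two-parameter model, d = −½ ln(1 − 2P − Q) − ¼ ln(1 − 2Q).
1 − 2P − Q = 0.487395, giving −½ ln(0.487395) = 0.359340.
1 − 2Q = 0.82563, giving −¼ ln(0.82563) = 0.047902.
d = 0.359340 + 0.047902 = 0.407242.

0.4072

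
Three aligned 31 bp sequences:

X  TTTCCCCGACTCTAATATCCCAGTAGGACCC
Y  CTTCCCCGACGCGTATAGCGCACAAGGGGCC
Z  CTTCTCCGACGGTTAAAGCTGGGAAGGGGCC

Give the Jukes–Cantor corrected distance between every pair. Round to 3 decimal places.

X–Y: 10/31 sites differ → p ≈ 0.322581, d = −0.75 ln(1 − 0.430108) = 0.421731 ≈ 0.422.
X–Z: 13/31 sites differ → p ≈ 0.419355, d = −0.75 ln(1 − 0.55914) = 0.614271 ≈ 0.614.
Y–Z: 8/31 sites differ → p ≈ 0.258065, d = −0.75 ln(1 − 0.344087) = 0.316295 ≈ 0.316.

d(X,Y) = 0.422, d(X,Z) = 0.614, d(Y,Z) = 0.316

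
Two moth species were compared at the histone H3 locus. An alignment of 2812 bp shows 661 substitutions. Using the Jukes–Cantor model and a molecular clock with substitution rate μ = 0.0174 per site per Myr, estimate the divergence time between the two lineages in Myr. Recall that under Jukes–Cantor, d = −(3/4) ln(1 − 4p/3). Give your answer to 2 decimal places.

8.10

p = 661/2812 ≈ 0.235064.
d = −(3/4) ln(1 − 4p/3) = −0.75 ln(1 − 0.313419) = −0.75 ln(0.686581)
  = −0.75 × (-0.376031) = 0.282023 substitutions/site.
Under a molecular clock d = 2μt, so t = d/(2μ) = 0.282023 / (2 × 0.0174) = 8.10 Myr.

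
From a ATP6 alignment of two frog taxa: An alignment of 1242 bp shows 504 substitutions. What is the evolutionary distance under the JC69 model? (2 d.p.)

0.58

p = 504/1242 ≈ 0.405797.
d = −(3/4) ln(1 − 4p/3) = −0.75 ln(1 − 0.541063) = −0.75 ln(0.458937)
  = −0.75 × (-0.778842) = 0.584132 substitutions/site.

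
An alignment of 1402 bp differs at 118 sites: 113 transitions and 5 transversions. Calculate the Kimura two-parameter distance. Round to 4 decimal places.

P = 113/1402 ≈ 0.080599 and Q = 5/1402 ≈ 0.003566.
Under the Kimura two-parameter model, d = −½ ln(1 − 2P − Q) − ¼ ln(1 − 2Q).
1 − 2P − Q = 0.835236, giving −½ ln(0.835236) = 0.090020.
1 − 2Q = 0.992868, giving −¼ ln(0.992868) = 0.001789.
d = 0.090020 + 0.001789 = 0.091809.

0.0918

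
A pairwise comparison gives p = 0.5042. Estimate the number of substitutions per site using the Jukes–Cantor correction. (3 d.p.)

d = −(3/4) ln(1 − 4p/3) = −0.75 ln(1 − 0.672267) = −0.75 ln(0.327733)
  = −0.75 × (-1.115556) = 0.836667 substitutions/site.

0.837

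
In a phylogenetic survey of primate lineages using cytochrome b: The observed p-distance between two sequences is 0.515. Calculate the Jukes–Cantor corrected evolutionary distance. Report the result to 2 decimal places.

d = −(3/4) ln(1 − 4p/3) = −0.75 ln(1 − 0.686667) = −0.75 ln(0.313333)
  = −0.75 × (-1.160489) = 0.870367 substitutions/site.

0.87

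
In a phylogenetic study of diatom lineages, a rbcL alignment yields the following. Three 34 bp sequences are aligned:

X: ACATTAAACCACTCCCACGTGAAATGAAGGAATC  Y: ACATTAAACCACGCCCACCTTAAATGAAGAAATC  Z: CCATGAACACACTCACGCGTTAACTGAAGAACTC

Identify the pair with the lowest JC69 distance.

X–Y: 4/34 differ, p = 0.118, d = 0.128.
X–Z: 10/34 differ, p = 0.294, d = 0.373.
Y–Z: 10/34 differ, p = 0.294, d = 0.373.
The smallest distance is between X and Y.

X and Y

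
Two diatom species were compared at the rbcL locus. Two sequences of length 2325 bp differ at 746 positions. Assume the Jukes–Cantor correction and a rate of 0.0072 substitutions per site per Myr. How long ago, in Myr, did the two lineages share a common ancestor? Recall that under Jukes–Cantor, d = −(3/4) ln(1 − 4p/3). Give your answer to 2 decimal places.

29.08

p = 746/2325 ≈ 0.32086.
d = −(3/4) ln(1 − 4p/3) = −0.75 ln(1 − 0.427813) = −0.75 ln(0.572187)
  = −0.75 × (-0.558289) = 0.418717 substitutions/site.
Under a molecular clock d = 2μt, so t = d/(2μ) = 0.418717 / (2 × 0.0072) = 29.08 Myr.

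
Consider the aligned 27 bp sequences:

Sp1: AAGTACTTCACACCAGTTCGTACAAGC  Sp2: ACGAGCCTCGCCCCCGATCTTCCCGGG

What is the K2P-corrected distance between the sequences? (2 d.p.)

Of 27 sites, 4 differences are transitions and 9 are transversions, so P = 4/27 ≈ 0.148148 and Q = 9/27 ≈ 0.333333.
Under the Kimura two-parameter model, d = −½ ln(1 − 2P − Q) − ¼ ln(1 − 2Q).
1 − 2P − Q = 0.370371, giving −½ ln(0.370371) = 0.496625.
1 − 2Q = 0.333334, giving −¼ ln(0.333334) = 0.274653.
d = 0.496625 + 0.274653 = 0.771278.

0.77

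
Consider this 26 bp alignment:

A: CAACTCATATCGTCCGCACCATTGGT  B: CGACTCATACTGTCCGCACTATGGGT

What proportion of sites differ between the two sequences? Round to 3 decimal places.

0.192

The sequences differ at 5 of 26 positions (sites 2, 10, 11, 20, 23).
p = 5/26 = 0.192307… ≈ 0.192 (to 3 d.p.).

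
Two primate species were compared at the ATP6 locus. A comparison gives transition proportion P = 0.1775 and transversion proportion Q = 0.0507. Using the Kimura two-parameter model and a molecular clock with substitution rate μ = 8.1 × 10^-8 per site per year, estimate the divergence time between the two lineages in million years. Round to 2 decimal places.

1.77

Under the Kimura two-parameter model, d = −½ ln(1 − 2P − Q) − ¼ ln(1 − 2Q).
1 − 2P − Q = 0.5943, giving −½ ln(0.5943) = 0.260186.
1 − 2Q = 0.8986, giving −¼ ln(0.8986) = 0.026729.
d = 0.260186 + 0.026729 = 0.286915.
Under a molecular clock d = 2μt, so t = d/(2μ) = 0.286915 / (2 × 8.1 × 10^-8) = 1.77 million years.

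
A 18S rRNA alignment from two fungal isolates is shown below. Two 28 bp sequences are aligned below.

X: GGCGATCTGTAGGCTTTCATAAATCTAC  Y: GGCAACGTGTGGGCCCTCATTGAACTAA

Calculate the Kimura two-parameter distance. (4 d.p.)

0.5078

Of 28 sites, 6 differences are transitions and 4 are transversions, so P = 6/28 ≈ 0.214286 and Q = 4/28 ≈ 0.142857.
Under the Kimura two-parameter model, d = −½ ln(1 − 2P − Q) − ¼ ln(1 − 2Q).
1 − 2P − Q = 0.428571, giving −½ ln(0.428571) = 0.423649.
1 − 2Q = 0.714286, giving −¼ ln(0.714286) = 0.084118.
d = 0.423649 + 0.084118 = 0.507767.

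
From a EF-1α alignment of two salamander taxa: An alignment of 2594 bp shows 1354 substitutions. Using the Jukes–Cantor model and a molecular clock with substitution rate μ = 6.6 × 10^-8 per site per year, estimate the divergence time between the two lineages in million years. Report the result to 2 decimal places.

6.76

p = 1354/2594 ≈ 0.521974.
d = −(3/4) ln(1 − 4p/3) = −0.75 ln(1 − 0.695965) = −0.75 ln(0.304035)
  = −0.75 × (-1.190612) = 0.892959 substitutions/site.
Under a molecular clock d = 2μt, so t = d/(2μ) = 0.892959 / (2 × 6.6 × 10^-8) = 6.76 million years.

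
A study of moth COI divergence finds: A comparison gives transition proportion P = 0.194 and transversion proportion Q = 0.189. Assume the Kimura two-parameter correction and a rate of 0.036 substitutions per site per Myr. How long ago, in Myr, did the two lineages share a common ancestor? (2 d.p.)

Under the Kimura two-parameter model, d = −½ ln(1 − 2P − Q) − ¼ ln(1 − 2Q).
1 − 2P − Q = 0.423, giving −½ ln(0.423) = 0.430192.
1 − 2Q = 0.622, giving −¼ ln(0.622) = 0.118704.
d = 0.430192 + 0.118704 = 0.548896.
Under a molecular clock d = 2μt, so t = d/(2μ) = 0.548896 / (2 × 0.036) = 7.62 Myr.

7.62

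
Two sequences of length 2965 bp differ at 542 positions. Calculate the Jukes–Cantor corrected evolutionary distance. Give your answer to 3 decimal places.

0.210

p = 542/2965 ≈ 0.182799.
d = −(3/4) ln(1 − 4p/3) = −0.75 ln(1 − 0.243732) = −0.75 ln(0.756268)
  = −0.75 × (-0.279359) = 0.209519 substitutions/site.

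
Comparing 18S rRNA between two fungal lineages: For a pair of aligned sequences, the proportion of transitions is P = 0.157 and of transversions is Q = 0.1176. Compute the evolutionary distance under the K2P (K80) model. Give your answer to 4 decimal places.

Under the Kimura two-parameter model, d = −½ ln(1 − 2P − Q) − ¼ ln(1 − 2Q).
1 − 2P − Q = 0.5684, giving −½ ln(0.5684) = 0.282465.
1 − 2Q = 0.7648, giving −¼ ln(0.7648) = 0.067035.
d = 0.282465 + 0.067035 = 0.349500.

0.3495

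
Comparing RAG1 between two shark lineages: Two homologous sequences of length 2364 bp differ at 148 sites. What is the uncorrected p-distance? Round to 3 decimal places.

p = 148/2364 = 0.062605… ≈ 0.063 (to 3 d.p.).

0.063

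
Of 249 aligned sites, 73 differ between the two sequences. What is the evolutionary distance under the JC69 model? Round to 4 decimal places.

0.3718

p = 73/249 ≈ 0.293173.
d = −(3/4) ln(1 − 4p/3) = −0.75 ln(1 − 0.390897) = −0.75 ln(0.609103)
  = −0.75 × (-0.495768) = 0.371826 substitutions/site.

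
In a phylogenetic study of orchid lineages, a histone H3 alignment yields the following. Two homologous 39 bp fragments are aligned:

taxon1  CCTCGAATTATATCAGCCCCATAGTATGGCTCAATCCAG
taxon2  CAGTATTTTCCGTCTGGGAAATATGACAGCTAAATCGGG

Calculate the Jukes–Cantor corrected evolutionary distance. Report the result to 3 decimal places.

The sequences differ at 21 of 39 sites, so p = 21/39 ≈ 0.538462.
d = −(3/4) ln(1 − 4p/3) = −0.75 ln(1 − 0.717949) = −0.75 ln(0.282051)
  = −0.75 × (-1.265667) = 0.949250 substitutions/site.

0.949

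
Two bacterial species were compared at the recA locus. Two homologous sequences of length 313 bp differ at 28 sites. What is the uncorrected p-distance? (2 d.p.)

0.09

p = 28/313 = 0.089456… ≈ 0.09 (to 2 d.p.).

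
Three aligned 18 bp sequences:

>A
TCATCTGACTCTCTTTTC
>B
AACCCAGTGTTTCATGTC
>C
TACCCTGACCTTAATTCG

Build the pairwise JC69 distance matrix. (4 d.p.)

A–B: 10/18 sites differ → p ≈ 0.555556, d = −0.75 ln(1 − 0.740741) = 1.012446 ≈ 1.0124.
A–C: 9/18 sites differ → p = 0.5, d = −0.75 ln(1 − 0.666667) = 0.823960 ≈ 0.8240.
B–C: 9/18 sites differ → p = 0.5, d = −0.75 ln(1 − 0.666667) = 0.823960 ≈ 0.8240.

d(A,B) = 1.0124, d(A,C) = 0.8240, d(B,C) = 0.8240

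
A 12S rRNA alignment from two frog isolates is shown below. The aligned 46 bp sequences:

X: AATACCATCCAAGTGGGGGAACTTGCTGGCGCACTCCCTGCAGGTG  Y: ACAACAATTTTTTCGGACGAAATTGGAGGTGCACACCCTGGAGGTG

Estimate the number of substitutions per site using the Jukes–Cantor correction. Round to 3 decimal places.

0.509

The sequences differ at 17 of 46 sites, so p = 17/46 ≈ 0.369565.
d = −(3/4) ln(1 − 4p/3) = −0.75 ln(1 − 0.492753) = −0.75 ln(0.507247)
  = −0.75 × (-0.678757) = 0.509068 substitutions/site.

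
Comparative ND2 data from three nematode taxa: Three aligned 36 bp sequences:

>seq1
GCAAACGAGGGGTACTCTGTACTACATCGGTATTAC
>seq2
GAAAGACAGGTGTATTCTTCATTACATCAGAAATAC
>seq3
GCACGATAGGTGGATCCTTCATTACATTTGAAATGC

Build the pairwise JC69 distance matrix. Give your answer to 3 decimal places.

seq1–seq2: 12/36 sites differ → p ≈ 0.333333, d = −0.75 ln(1 − 0.444444) = 0.440839 ≈ 0.441.
seq1–seq3: 16/36 sites differ → p ≈ 0.444444, d = −0.75 ln(1 − 0.592592) = 0.673455 ≈ 0.673.
seq2–seq3: 8/36 sites differ → p ≈ 0.222222, d = −0.75 ln(1 − 0.296296) = 0.263548 ≈ 0.264.

d(seq1,seq2) = 0.441, d(seq1,seq3) = 0.673, d(seq2,seq3) = 0.264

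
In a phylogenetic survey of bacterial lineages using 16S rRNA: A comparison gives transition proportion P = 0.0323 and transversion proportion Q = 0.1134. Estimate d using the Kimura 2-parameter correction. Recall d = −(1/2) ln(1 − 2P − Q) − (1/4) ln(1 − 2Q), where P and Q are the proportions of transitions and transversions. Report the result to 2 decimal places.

0.16

Under the Kimura two-parameter model, d = −½ ln(1 − 2P − Q) − ¼ ln(1 − 2Q).
1 − 2P − Q = 0.822, giving −½ ln(0.822) = 0.098007.
1 − 2Q = 0.7732, giving −¼ ln(0.7732) = 0.064304.
d = 0.098007 + 0.064304 = 0.162311.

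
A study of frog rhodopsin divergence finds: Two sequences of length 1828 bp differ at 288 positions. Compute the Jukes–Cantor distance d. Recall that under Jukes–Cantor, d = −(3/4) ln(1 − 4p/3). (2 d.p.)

p = 288/1828 ≈ 0.157549.
d = −(3/4) ln(1 − 4p/3) = −0.75 ln(1 − 0.210065) = −0.75 ln(0.789935)
  = −0.75 × (-0.235805) = 0.176854 substitutions/site.

0.18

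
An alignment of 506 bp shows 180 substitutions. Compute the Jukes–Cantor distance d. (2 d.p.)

0.48

p = 180/506 ≈ 0.355731.
d = −(3/4) ln(1 − 4p/3) = −0.75 ln(1 − 0.474308) = −0.75 ln(0.525692)
  = −0.75 × (-0.643040) = 0.482280 substitutions/site.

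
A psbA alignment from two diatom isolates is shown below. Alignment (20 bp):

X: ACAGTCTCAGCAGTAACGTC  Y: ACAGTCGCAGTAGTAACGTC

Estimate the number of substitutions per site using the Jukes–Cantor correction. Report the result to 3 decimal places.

0.107

The sequences differ at 2 of 20 sites (7, 11), so p = 2/20 = 0.1.
d = −(3/4) ln(1 − 4p/3) = −0.75 ln(1 − 0.133333) = −0.75 ln(0.866667)
  = −0.75 × (-0.143100) = 0.107325 substitutions/site.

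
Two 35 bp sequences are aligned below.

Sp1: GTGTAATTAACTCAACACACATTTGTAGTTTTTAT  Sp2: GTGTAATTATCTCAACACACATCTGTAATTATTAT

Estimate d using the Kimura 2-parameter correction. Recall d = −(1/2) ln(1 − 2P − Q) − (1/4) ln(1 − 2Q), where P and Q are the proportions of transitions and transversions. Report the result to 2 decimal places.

0.12

Of 35 sites, 2 differences are transitions and 2 are transversions, so P = 2/35 ≈ 0.057143 and Q = 2/35 ≈ 0.057143.
Under the Kimura two-parameter model, d = −½ ln(1 − 2P − Q) − ¼ ln(1 − 2Q).
1 − 2P − Q = 0.828571, giving −½ ln(0.828571) = 0.094026.
1 − 2Q = 0.885714, giving −¼ ln(0.885714) = 0.030340.
d = 0.094026 + 0.030340 = 0.124366.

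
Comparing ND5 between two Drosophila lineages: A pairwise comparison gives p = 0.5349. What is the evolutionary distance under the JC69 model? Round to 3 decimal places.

d = −(3/4) ln(1 − 4p/3) = −0.75 ln(1 − 0.7132) = −0.75 ln(0.2868)
  = −0.75 × (-1.248970) = 0.936728 substitutions/site.

0.937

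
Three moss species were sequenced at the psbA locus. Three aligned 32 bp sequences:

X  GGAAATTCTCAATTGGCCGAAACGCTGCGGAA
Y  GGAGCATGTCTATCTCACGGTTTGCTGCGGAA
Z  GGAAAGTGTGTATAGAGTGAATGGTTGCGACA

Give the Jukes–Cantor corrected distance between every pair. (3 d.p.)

X–Y: 13/32 sites differ → p = 0.40625, d = −0.75 ln(1 − 0.541667) = 0.585119 ≈ 0.585.
X–Z: 13/32 sites differ → p = 0.40625, d = −0.75 ln(1 − 0.541667) = 0.585119 ≈ 0.585.
Y–Z: 15/32 sites differ → p = 0.46875, d = −0.75 ln(1 − 0.625) = 0.735622 ≈ 0.736.

d(X,Y) = 0.585, d(X,Z) = 0.585, d(Y,Z) = 0.736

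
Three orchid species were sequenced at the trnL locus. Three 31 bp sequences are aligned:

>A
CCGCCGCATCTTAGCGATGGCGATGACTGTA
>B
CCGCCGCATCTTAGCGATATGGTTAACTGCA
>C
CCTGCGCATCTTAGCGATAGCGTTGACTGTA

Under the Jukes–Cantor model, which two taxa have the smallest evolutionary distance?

A–B: 6/31 differ, p = 0.194, d = 0.224.
A–C: 4/31 differ, p = 0.129, d = 0.142.
B–C: 6/31 differ, p = 0.194, d = 0.224.
The smallest distance is between A and C.

A and C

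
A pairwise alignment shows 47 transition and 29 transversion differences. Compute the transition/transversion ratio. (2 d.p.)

R = 47/29 = 1.620689… ≈ 1.62 (to 2 d.p.).

1.62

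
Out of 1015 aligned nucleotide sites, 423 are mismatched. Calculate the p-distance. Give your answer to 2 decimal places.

0.42

p = 423/1015 = 0.416748… ≈ 0.42 (to 2 d.p.).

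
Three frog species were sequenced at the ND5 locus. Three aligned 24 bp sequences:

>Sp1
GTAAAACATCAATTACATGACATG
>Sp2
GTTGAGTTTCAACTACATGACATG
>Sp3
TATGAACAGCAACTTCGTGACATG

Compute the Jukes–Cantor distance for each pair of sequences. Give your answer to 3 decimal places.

d(Sp1,Sp2) = 0.304, d(Sp1,Sp3) = 0.441, d(Sp2,Sp3) = 0.441

Sp1–Sp2: 6/24 sites differ → p = 0.25, d = −0.75 ln(1 − 0.333333) = 0.304098 ≈ 0.304.
Sp1–Sp3: 8/24 sites differ → p ≈ 0.333333, d = −0.75 ln(1 − 0.444444) = 0.440839 ≈ 0.441.
Sp2–Sp3: 8/24 sites differ → p ≈ 0.333333, d = −0.75 ln(1 − 0.444444) = 0.440839 ≈ 0.441.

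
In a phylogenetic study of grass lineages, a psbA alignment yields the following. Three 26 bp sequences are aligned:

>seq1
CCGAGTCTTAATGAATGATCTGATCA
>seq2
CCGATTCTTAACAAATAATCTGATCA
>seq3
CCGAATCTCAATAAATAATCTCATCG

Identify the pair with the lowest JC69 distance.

seq1 and seq2

seq1–seq2: 4/26 differ, p = 0.154, d = 0.172.
seq1–seq3: 6/26 differ, p = 0.231, d = 0.276.
seq2–seq3: 5/26 differ, p = 0.192, d = 0.222.
The smallest distance is between seq1 and seq2.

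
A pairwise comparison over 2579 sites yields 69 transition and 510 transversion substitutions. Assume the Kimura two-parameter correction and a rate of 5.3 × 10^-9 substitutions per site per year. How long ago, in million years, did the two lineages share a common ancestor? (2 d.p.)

P = 69/2579 ≈ 0.026755 and Q = 510/2579 ≈ 0.197751.
Under the Kimura two-parameter model, d = −½ ln(1 − 2P − Q) − ¼ ln(1 − 2Q).
1 − 2P − Q = 0.748739, giving −½ ln(0.748739) = 0.144682.
1 − 2Q = 0.604498, giving −¼ ln(0.604498) = 0.125839.
d = 0.144682 + 0.125839 = 0.270521.
Under a molecular clock d = 2μt, so t = d/(2μ) = 0.270521 / (2 × 5.3 × 10^-9) = 25.52 million years.

25.52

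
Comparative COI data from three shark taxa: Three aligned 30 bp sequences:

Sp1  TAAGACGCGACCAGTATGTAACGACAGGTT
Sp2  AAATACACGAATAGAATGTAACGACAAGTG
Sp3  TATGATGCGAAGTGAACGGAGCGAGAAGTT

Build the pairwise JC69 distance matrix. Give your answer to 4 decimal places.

d(Sp1,Sp2) = 0.3295, d(Sp1,Sp3) = 0.5034, d(Sp2,Sp3) = 0.5716

Sp1–Sp2: 8/30 sites differ → p ≈ 0.266667, d = −0.75 ln(1 − 0.355556) = 0.329526 ≈ 0.3295.
Sp1–Sp3: 11/30 sites differ → p ≈ 0.366667, d = −0.75 ln(1 − 0.488889) = 0.503376 ≈ 0.5034.
Sp2–Sp3: 12/30 sites differ → p = 0.4, d = −0.75 ln(1 − 0.533333) = 0.571605 ≈ 0.5716.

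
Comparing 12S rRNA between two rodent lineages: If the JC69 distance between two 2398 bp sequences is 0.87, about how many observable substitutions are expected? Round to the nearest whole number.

1235

Invert JC69: p = (3/4)(1 − e^(−4d/3)) = 0.75 × (1 − e^(-1.16)) = 0.75 × (1 − 0.313486) = 0.514886.
Expected differing sites = pL ≈ 0.514886 × 2398 = 1234.696628 ≈ 1235.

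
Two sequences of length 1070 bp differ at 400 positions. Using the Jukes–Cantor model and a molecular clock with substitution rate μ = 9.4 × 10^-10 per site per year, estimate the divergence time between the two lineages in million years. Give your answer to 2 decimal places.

p = 400/1070 ≈ 0.373832.
d = −(3/4) ln(1 − 4p/3) = −0.75 ln(1 − 0.498443) = −0.75 ln(0.501557)
  = −0.75 × (-0.690038) = 0.517529 substitutions/site.
Under a molecular clock d = 2μt, so t = d/(2μ) = 0.517529 / (2 × 9.4 × 10^-10) = 275.28 million years.

275.28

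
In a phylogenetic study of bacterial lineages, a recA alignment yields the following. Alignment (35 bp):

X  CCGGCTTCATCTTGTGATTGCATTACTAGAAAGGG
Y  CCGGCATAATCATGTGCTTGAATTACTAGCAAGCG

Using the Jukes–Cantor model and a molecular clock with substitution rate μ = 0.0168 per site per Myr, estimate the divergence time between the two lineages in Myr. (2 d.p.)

6.92

The sequences differ at 7 of 35 sites (6, 8, 12, 17, 21, 30, 34), so p = 7/35 = 0.2.
d = −(3/4) ln(1 − 4p/3) = −0.75 ln(1 − 0.266667) = −0.75 ln(0.733333)
  = −0.75 × (-0.310155) = 0.232616 substitutions/site.
Under a molecular clock d = 2μt, so t = d/(2μ) = 0.232616 / (2 × 0.0168) = 6.92 Myr.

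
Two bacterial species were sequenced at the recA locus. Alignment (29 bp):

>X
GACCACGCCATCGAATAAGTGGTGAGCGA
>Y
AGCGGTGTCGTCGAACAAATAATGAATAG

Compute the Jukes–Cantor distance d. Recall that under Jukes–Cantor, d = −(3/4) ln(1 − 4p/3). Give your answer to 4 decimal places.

The sequences differ at 15 of 29 sites, so p = 15/29 ≈ 0.517241.
d = −(3/4) ln(1 − 4p/3) = −0.75 ln(1 − 0.689655) = −0.75 ln(0.310345)
  = −0.75 × (-1.170071) = 0.877553 substitutions/site.

0.8776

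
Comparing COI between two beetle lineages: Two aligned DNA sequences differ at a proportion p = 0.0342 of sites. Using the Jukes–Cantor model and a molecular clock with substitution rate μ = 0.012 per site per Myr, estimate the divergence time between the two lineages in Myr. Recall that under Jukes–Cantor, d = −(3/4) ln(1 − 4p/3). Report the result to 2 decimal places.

d = −(3/4) ln(1 − 4p/3) = −0.75 ln(1 − 0.0456) = −0.75 ln(0.9544)
  = −0.75 × (-0.046672) = 0.035004 substitutions/site.
Under a molecular clock d = 2μt, so t = d/(2μ) = 0.035004 / (2 × 0.012) = 1.46 Myr.

1.46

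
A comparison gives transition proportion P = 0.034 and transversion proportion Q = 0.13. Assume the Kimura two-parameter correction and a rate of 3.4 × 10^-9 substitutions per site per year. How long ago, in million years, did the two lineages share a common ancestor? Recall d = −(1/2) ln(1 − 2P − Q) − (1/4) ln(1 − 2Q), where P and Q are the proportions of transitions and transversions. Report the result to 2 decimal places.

27.29

Under the Kimura two-parameter model, d = −½ ln(1 − 2P − Q) − ¼ ln(1 − 2Q).
1 − 2P − Q = 0.802, giving −½ ln(0.802) = 0.110323.
1 − 2Q = 0.74, giving −¼ ln(0.74) = 0.075276.
d = 0.110323 + 0.075276 = 0.185599.
Under a molecular clock d = 2μt, so t = d/(2μ) = 0.185599 / (2 × 3.4 × 10^-9) = 27.29 million years.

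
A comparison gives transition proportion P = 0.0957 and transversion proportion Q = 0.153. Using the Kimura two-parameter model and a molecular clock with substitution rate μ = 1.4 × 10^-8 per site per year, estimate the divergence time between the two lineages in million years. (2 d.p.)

Under the Kimura two-parameter model, d = −½ ln(1 − 2P − Q) − ¼ ln(1 − 2Q).
1 − 2P − Q = 0.6556, giving −½ ln(0.6556) = 0.211102.
1 − 2Q = 0.694, giving −¼ ln(0.694) = 0.091321.
d = 0.211102 + 0.091321 = 0.302423.
Under a molecular clock d = 2μt, so t = d/(2μ) = 0.302423 / (2 × 1.4 × 10^-8) = 10.80 million years.

10.80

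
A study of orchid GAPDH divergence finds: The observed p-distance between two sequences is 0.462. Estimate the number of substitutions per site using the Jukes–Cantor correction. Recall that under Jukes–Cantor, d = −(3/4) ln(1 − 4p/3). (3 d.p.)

d = −(3/4) ln(1 − 4p/3) = −0.75 ln(1 − 0.616) = −0.75 ln(0.384)
  = −0.75 × (-0.957113) = 0.717835 substitutions/site.

0.718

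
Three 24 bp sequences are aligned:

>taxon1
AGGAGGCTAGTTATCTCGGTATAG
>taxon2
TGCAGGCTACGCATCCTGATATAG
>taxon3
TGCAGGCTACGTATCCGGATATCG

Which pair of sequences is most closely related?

taxon2 and taxon3

taxon1–taxon2: 8/24 differ, p = 0.333, d = 0.441.
taxon1–taxon3: 8/24 differ, p = 0.333, d = 0.441.
taxon2–taxon3: 3/24 differ, p = 0.125, d = 0.137.
The smallest distance is between taxon2 and taxon3.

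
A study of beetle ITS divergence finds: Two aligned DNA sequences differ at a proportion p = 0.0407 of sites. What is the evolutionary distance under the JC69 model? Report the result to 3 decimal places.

0.042

d = −(3/4) ln(1 − 4p/3) = −0.75 ln(1 − 0.054267) = −0.75 ln(0.945733)
  = −0.75 × (-0.055795) = 0.041846 substitutions/site.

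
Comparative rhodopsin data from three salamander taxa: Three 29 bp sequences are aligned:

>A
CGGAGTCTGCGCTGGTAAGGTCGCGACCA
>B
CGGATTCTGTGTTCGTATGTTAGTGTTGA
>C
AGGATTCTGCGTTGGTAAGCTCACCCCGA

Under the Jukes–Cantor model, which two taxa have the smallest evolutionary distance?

A–B: 11/29 differ, p = 0.379, d = 0.529.
A–C: 8/29 differ, p = 0.276, d = 0.344.
B–C: 11/29 differ, p = 0.379, d = 0.529.
The smallest distance is between A and C.

A and C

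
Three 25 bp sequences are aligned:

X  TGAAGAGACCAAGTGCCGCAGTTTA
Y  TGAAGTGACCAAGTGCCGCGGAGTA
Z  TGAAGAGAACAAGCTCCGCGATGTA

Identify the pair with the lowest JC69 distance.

X and Y

X–Y: 4/25 differ, p = 0.160, d = 0.180.
X–Z: 6/25 differ, p = 0.240, d = 0.289.
Y–Z: 6/25 differ, p = 0.240, d = 0.289.
The smallest distance is between X and Y.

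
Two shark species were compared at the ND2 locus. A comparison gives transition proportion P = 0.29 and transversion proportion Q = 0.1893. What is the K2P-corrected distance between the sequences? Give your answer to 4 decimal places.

Under the Kimura two-parameter model, d = −½ ln(1 − 2P − Q) − ¼ ln(1 − 2Q).
1 − 2P − Q = 0.2307, giving −½ ln(0.2307) = 0.733319.
1 − 2Q = 0.6214, giving −¼ ln(0.6214) = 0.118945.
d = 0.733319 + 0.118945 = 0.852264.

0.8523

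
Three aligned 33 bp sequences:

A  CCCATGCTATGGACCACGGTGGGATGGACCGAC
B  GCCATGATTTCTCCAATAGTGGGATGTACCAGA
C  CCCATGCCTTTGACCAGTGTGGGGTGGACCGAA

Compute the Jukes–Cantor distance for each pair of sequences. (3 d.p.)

d(A,B) = 0.559, d(A,C) = 0.249, d(B,C) = 0.559

A–B: 13/33 sites differ → p ≈ 0.393939, d = −0.75 ln(1 − 0.525252) = 0.558728 ≈ 0.559.
A–C: 7/33 sites differ → p ≈ 0.212121, d = −0.75 ln(1 − 0.282828) = 0.249330 ≈ 0.249.
B–C: 13/33 sites differ → p ≈ 0.393939, d = −0.75 ln(1 − 0.525252) = 0.558728 ≈ 0.559.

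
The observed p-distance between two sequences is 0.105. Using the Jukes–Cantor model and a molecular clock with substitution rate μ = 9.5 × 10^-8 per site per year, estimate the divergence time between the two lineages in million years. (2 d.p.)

d = −(3/4) ln(1 − 4p/3) = −0.75 ln(1 − 0.14) = −0.75 ln(0.86)
  = −0.75 × (-0.150823) = 0.113117 substitutions/site.
Under a molecular clock d = 2μt, so t = d/(2μ) = 0.113117 / (2 × 9.5 × 10^-8) = 0.60 million years.

0.60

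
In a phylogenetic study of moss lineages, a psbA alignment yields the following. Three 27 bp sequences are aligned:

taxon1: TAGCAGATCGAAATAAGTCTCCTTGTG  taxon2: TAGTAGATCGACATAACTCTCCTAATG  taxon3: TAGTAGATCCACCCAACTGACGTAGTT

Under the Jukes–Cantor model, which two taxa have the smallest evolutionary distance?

taxon1 and taxon2

taxon1–taxon2: 5/27 differ, p = 0.185, d = 0.213.
taxon1–taxon3: 11/27 differ, p = 0.407, d = 0.588.
taxon2–taxon3: 8/27 differ, p = 0.296, d = 0.377.
The smallest distance is between taxon1 and taxon2.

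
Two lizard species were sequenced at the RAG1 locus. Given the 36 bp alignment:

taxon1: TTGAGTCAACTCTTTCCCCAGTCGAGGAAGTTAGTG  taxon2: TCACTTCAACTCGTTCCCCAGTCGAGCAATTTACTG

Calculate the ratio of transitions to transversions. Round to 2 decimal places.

0.33

Transitions are A↔G and C↔T; transversions are all other mismatches.
Transitions: 2. Transversions: 6.
R = 2/6 = 0.333333… ≈ 0.33 (to 2 d.p.).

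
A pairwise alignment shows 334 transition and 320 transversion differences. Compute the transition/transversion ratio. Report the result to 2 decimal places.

R = 334/320 = 1.04375 ≈ 1.04 (to 2 d.p.).

1.04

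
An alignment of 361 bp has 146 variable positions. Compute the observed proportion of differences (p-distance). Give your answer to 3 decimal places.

p = 146/361 = 0.404432… ≈ 0.404 (to 3 d.p.).

0.404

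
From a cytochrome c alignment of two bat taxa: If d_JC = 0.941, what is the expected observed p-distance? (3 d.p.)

0.536

p = (3/4)(1 − e^(−4d/3)) = 0.75 × (1 − e^(-1.254667)) = 0.75 × (1 − 0.285171) = 0.536122.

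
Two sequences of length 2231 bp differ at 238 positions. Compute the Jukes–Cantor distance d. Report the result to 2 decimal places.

0.12

p = 238/2231 ≈ 0.106679.
d = −(3/4) ln(1 − 4p/3) = −0.75 ln(1 − 0.142239) = −0.75 ln(0.857761)
  = −0.75 × (-0.153430) = 0.115073 substitutions/site.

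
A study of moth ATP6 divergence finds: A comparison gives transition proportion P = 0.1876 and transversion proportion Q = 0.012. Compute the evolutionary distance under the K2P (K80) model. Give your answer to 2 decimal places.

0.25

Under the Kimura two-parameter model, d = −½ ln(1 − 2P − Q) − ¼ ln(1 − 2Q).
1 − 2P − Q = 0.6128, giving −½ ln(0.6128) = 0.244858.
1 − 2Q = 0.976, giving −¼ ln(0.976) = 0.006073.
d = 0.244858 + 0.006073 = 0.250931.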